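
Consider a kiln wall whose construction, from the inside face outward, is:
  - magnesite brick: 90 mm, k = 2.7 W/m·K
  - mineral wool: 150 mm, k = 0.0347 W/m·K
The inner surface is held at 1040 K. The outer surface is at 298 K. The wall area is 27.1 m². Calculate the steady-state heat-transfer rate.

Q ≈ 4620 W

Series thermal resistances:
R_magnesite brick = L/(kA) = 0.09/(2.7×27.1) = 0.00123 K/W
R_mineral wool = L/(kA) = 0.15/(0.0347×27.1) = 0.1595 K/W
R_total = 0.1607 K/W
Q = ΔT / R_total = 742 / 0.1607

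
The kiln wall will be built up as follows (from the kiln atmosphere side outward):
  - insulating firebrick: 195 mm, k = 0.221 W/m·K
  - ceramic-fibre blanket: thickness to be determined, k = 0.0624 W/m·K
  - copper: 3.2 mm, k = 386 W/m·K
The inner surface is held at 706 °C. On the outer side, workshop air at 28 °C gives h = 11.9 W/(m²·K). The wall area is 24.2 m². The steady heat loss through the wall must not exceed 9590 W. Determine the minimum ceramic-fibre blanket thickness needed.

Treating each layer as a thermal resistance in series:
R_insulating firebrick = L/(kA) = 0.195/(0.221×24.2) = 0.03646 K/W
R_copper = L/(kA) = 0.0032/(386×24.2) = 3.426×10^-7 K/W
R_outer film = 1/(h_o·A) = 1/(11.9×24.2) = 0.003472 K/W
Sum of the known resistances R_other = 0.03993 K/W
Required total resistance R_tot = ΔT/Q_allow = 678/9590 = 0.0707 K/W
R_ceramic-fibre blanket = R_tot − R_other = 0.03076 K/W
L = R·k·A = 0.03076×0.0624×24.2

L ≈ 46.5 mm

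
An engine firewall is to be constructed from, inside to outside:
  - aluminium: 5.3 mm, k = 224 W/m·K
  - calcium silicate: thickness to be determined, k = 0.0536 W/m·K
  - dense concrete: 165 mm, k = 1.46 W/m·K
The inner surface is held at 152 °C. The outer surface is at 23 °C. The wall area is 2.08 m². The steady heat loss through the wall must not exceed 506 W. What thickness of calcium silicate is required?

L ≈ 22.4 mm

Using the resistance-network approach (series):
R_aluminium = L/(kA) = 0.0053/(224×2.08) = 1.138×10^-5 K/W
R_dense concrete = L/(kA) = 0.165/(1.46×2.08) = 0.05433 K/W
Sum of the known resistances R_other = 0.05434 K/W
Required total resistance R_tot = ΔT/Q_allow = 129/506 = 0.2549 K/W
R_calcium silicate = R_tot − R_other = 0.2006 K/W
L = R·k·A = 0.2006×0.0536×2.08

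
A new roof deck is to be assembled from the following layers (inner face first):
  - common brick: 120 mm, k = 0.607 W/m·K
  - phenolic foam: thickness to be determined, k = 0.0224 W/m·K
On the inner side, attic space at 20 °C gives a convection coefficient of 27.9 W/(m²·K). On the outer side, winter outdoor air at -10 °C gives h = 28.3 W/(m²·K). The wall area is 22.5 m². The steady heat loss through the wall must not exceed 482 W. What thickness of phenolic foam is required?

L ≈ 25.3 mm

Thermal resistances in series:
R_inner film = 1/(h_i·A) = 1/(27.9×22.5) = 0.001593 K/W
R_common brick = L/(kA) = 0.12/(0.607×22.5) = 0.008786 K/W
R_outer film = 1/(h_o·A) = 1/(28.3×22.5) = 0.00157 K/W
Sum of the known resistances R_other = 0.01195 K/W
Required total resistance R_tot = ΔT/Q_allow = 30/482 = 0.06224 K/W
R_phenolic foam = R_tot − R_other = 0.05029 K/W
L = R·k·A = 0.05029×0.0224×22.5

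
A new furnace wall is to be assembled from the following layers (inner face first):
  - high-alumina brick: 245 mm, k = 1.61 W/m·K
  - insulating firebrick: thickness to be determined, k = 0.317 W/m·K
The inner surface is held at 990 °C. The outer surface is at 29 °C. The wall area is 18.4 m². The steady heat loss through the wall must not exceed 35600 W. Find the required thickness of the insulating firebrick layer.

L ≈ 109 mm

Model the wall as resistances in series:
R_high-alumina brick = L/(kA) = 0.245/(1.61×18.4) = 0.00827 K/W
Sum of the known resistances R_other = 0.00827 K/W
Required total resistance R_tot = ΔT/Q_allow = 961/35600 = 0.02699 K/W
R_insulating firebrick = R_tot − R_other = 0.01872 K/W
L = R·k·A = 0.01872×0.317×18.4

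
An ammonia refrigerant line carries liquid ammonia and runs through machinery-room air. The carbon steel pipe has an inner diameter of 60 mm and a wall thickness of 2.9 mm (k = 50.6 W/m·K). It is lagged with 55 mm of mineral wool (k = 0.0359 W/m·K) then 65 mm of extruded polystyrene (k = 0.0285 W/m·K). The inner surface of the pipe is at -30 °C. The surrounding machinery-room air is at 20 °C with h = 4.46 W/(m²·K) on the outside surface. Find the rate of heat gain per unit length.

For a radial system each layer contributes R = ln(r_out/r_in)/(2πkL); films add R = 1/(hA).
R_carbon steel pipe wall = ln(32.9/30)/(2π×50.6×1) = 2.902×10^-4 K/W
R_mineral wool = ln(87.9/32.9)/(2π×0.0359×1) = 4.357 K/W
R_extruded polystyrene = ln(152.9/87.9)/(2π×0.0285×1) = 3.091 K/W
R_outer film = 1/(h_o·2πr_oL) = 1/(4.46×2π×0.1529×1) = 0.2334 K/W
R_total = 7.682 K/W
Q = ΔT/R_total = 50/7.682

q′ ≈ 6.51 W/m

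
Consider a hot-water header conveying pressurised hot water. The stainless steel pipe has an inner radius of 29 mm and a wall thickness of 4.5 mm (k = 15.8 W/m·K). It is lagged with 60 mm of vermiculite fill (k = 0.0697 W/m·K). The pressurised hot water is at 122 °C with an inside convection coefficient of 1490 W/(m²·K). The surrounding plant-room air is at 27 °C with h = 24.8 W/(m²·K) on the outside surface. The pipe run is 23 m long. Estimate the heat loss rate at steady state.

Radial resistances (cylindrical: R_cond = ln(r_o/r_i)/(2πkL), R_conv = 1/(h·2πrL)):
R_inner film = 1/(h_i·2πr₁L) = 1/(1490×2π×0.029×23) = 1.601×10^-4 K/W
R_stainless steel pipe wall = ln(33.5/29)/(2π×15.8×23) = 6.318×10^-5 K/W
R_vermiculite fill = ln(93.5/33.5)/(2π×0.0697×23) = 0.1019 K/W
R_outer film = 1/(h_o·2πr_oL) = 1/(24.8×2π×0.0935×23) = 0.002984 K/W
R_total = 0.1051 K/W
Q = ΔT/R_total = 95/0.1051

Q ≈ 904 W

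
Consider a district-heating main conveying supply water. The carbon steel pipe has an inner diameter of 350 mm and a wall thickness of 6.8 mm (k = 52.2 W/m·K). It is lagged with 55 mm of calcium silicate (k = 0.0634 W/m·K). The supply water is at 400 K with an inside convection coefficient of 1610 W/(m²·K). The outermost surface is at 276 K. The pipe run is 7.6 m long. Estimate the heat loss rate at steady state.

Radial resistances (cylindrical: R_cond = ln(r_o/r_i)/(2πkL), R_conv = 1/(h·2πrL)):
R_inner film = 1/(h_i·2πr₁L) = 1/(1610×2π×0.175×7.6) = 7.433×10^-5 K/W
R_carbon steel pipe wall = ln(181.8/175)/(2π×52.2×7.6) = 1.529×10^-5 K/W
R_calcium silicate = ln(236.8/181.8)/(2π×0.0634×7.6) = 0.0873 K/W
R_total = 0.08739 K/W
Q = ΔT/R_total = 124/0.08739

Q ≈ 1420 W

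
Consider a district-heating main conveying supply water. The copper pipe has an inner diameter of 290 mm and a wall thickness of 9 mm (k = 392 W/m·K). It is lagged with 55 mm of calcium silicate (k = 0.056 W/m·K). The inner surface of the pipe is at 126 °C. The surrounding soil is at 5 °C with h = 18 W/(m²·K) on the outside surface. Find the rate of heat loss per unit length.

q′ ≈ 133 W/m

Treating each annulus and film as a series resistance:
R_copper pipe wall = ln(154/145)/(2π×392×1) = 2.445×10^-5 K/W
R_calcium silicate = ln(209/154)/(2π×0.056×1) = 0.8679 K/W
R_outer film = 1/(h_o·2πr_oL) = 1/(18×2π×0.209×1) = 0.04231 K/W
R_total = 0.9102 K/W
Q = ΔT/R_total = 121/0.9102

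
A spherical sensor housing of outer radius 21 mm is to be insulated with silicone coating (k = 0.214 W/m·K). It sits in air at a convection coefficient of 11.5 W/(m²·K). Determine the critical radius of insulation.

For a sphere r_cr = 2k/h = 2×0.214/11.5
r_cr = 37.2 mm; since the bare radius (21 mm) is below r_cr, adding a thin layer of insulation will *increase* heat loss.

r_cr ≈ 37.2 mm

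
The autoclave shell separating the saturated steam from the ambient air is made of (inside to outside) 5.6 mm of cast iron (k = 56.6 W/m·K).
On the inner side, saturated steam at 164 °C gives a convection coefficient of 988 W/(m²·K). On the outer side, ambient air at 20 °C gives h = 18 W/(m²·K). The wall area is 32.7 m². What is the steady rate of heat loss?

Series thermal resistances:
R_inner film = 1/(h_i·A) = 1/(988×32.7) = 3.095×10^-5 K/W
R_cast iron = L/(kA) = 0.0056/(56.6×32.7) = 3.026×10^-6 K/W
R_outer film = 1/(h_o·A) = 1/(18×32.7) = 0.001699 K/W
R_total = 0.001733 K/W
Q = ΔT / R_total = 144 / 0.001733

Q ≈ 83100 W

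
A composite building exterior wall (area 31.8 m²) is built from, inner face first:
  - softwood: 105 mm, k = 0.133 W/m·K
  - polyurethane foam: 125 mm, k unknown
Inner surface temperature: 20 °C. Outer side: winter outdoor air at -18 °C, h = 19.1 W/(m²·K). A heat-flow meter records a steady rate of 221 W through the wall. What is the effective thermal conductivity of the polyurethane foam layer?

Thermal resistances in series:
R_softwood = L/(kA) = 0.105/(0.133×31.8) = 0.02483 K/W
R_outer film = 1/(h_o·A) = 1/(19.1×31.8) = 0.001646 K/W
Sum of known resistances R_other = 0.02647 K/W
Total R = ΔT/Q = 38/221 = 0.1719 K/W
R_polyurethane foam = R_total − R_other = 0.1455 K/W
k = L/(R·A) = 0.125/(0.1455×31.8)

k ≈ 0.027 W/(m·K)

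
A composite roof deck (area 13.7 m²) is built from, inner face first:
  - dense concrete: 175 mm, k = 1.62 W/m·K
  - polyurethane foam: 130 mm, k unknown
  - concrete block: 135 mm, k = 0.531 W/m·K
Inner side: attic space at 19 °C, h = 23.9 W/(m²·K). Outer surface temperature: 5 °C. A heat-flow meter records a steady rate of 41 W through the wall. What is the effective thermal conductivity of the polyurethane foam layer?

k ≈ 0.0304 W/(m·K)

Model the wall as resistances in series:
R_inner film = 1/(h_i·A) = 1/(23.9×13.7) = 0.003054 K/W
R_dense concrete = L/(kA) = 0.175/(1.62×13.7) = 0.007885 K/W
R_concrete block = L/(kA) = 0.135/(0.531×13.7) = 0.01856 K/W
Sum of known resistances R_other = 0.0295 K/W
Total R = ΔT/Q = 14/41 = 0.3415 K/W
R_polyurethane foam = R_total − R_other = 0.312 K/W
k = L/(R·A) = 0.13/(0.312×13.7)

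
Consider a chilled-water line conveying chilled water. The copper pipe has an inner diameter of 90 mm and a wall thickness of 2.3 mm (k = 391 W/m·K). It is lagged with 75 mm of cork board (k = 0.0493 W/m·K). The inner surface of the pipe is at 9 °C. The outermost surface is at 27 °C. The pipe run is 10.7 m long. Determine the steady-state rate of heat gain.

Cylindrical conduction, so R = ln(r₂/r₁)/(2πkL) per layer, in series:
R_copper pipe wall = ln(47.3/45)/(2π×391×10.7) = 1.896×10^-6 K/W
R_cork board = ln(122.3/47.3)/(2π×0.0493×10.7) = 0.2866 K/W
R_total = 0.2866 K/W
Q = ΔT/R_total = 18/0.2866

Q ≈ 62.8 W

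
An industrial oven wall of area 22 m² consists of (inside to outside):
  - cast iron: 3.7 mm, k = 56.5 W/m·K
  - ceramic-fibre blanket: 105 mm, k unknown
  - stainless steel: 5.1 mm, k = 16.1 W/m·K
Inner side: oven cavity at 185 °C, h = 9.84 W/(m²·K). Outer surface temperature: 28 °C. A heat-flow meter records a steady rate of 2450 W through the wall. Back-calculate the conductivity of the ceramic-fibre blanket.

Treating each layer as a thermal resistance in series:
R_inner film = 1/(h_i·A) = 1/(9.84×22) = 0.004619 K/W
R_cast iron = L/(kA) = 0.0037/(56.5×22) = 2.977×10^-6 K/W
R_stainless steel = L/(kA) = 0.0051/(16.1×22) = 1.44×10^-5 K/W
Sum of known resistances R_other = 0.004637 K/W
Total R = ΔT/Q = 157/2450 = 0.06408 K/W
R_ceramic-fibre blanket = R_total − R_other = 0.05944 K/W
k = L/(R·A) = 0.105/(0.05944×22)

k ≈ 0.0803 W/(m·K)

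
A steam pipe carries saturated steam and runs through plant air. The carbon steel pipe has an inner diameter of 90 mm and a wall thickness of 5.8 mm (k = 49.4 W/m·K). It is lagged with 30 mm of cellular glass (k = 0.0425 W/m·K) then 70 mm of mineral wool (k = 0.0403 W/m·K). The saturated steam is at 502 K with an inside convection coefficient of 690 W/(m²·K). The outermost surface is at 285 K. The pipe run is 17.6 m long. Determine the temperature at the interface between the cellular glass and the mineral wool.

Treating each annulus and film as a series resistance:
R_inner film = 1/(h_i·2πr₁L) = 1/(690×2π×0.045×17.6) = 2.912×10^-4 K/W
R_carbon steel pipe wall = ln(50.8/45)/(2π×49.4×17.6) = 2.219×10^-5 K/W
R_cellular glass = ln(80.8/50.8)/(2π×0.0425×17.6) = 0.09874 K/W
R_mineral wool = ln(150.8/80.8)/(2π×0.0403×17.6) = 0.14 K/W
R_total = 0.2391 K/W
Q = ΔT/R_total = 217/0.2391
Q = 908 W
T_interface = T_inner − Q·ΣR(inner→interface) = 502 − 908×0.09906

T ≈ 412 K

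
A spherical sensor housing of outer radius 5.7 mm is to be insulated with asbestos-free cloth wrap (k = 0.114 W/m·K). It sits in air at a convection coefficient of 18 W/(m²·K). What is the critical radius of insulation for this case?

r_cr ≈ 12.7 mm

For a sphere r_cr = 2k/h = 2×0.114/18
r_cr = 12.7 mm; since the bare radius (5.7 mm) is below r_cr, adding a thin layer of insulation will *increase* heat loss.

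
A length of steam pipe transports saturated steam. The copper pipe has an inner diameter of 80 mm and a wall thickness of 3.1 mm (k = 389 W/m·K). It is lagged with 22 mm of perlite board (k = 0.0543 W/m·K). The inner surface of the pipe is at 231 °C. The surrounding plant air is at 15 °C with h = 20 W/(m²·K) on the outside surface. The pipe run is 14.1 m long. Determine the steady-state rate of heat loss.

For a radial system each layer contributes R = ln(r_out/r_in)/(2πkL); films add R = 1/(hA).
R_copper pipe wall = ln(43.1/40)/(2π×389×14.1) = 2.166×10^-6 K/W
R_perlite board = ln(65.1/43.1)/(2π×0.0543×14.1) = 0.08573 K/W
R_outer film = 1/(h_o·2πr_oL) = 1/(20×2π×0.0651×14.1) = 0.008669 K/W
R_total = 0.0944 K/W
Q = ΔT/R_total = 216/0.0944

Q ≈ 2290 W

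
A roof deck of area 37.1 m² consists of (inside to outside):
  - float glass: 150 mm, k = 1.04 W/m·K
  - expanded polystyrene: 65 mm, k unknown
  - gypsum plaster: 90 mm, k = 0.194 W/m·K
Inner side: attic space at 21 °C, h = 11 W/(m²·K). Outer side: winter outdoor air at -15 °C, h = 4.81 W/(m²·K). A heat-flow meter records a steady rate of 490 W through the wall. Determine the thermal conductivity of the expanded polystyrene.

k ≈ 0.0357 W/(m·K)

Series thermal resistances:
R_inner film = 1/(h_i·A) = 1/(11×37.1) = 0.00245 K/W
R_float glass = L/(kA) = 0.15/(1.04×37.1) = 0.003888 K/W
R_gypsum plaster = L/(kA) = 0.09/(0.194×37.1) = 0.0125 K/W
R_outer film = 1/(h_o·A) = 1/(4.81×37.1) = 0.005604 K/W
Sum of known resistances R_other = 0.02445 K/W
Total R = ΔT/Q = 36/490 = 0.07347 K/W
R_expanded polystyrene = R_total − R_other = 0.04902 K/W
k = L/(R·A) = 0.065/(0.04902×37.1)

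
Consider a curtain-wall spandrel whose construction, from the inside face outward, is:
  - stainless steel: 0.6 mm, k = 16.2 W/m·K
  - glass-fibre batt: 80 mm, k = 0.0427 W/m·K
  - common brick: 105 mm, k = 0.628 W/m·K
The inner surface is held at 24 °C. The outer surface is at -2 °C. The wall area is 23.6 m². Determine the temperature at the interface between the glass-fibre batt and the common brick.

Series thermal resistances:
R_stainless steel = L/(kA) = 0.0006/(16.2×23.6) = 1.569×10^-6 K/W
R_glass-fibre batt = L/(kA) = 0.08/(0.0427×23.6) = 0.07939 K/W
R_common brick = L/(kA) = 0.105/(0.628×23.6) = 0.007085 K/W
R_total = 0.08647 K/W;  Q = ΔT/R_total = 26/0.08647 = 300.7 W
T_interface = T_inner − Q·ΣR(inner→interface) = 24 − 301×0.07939

T ≈ 0.13 °C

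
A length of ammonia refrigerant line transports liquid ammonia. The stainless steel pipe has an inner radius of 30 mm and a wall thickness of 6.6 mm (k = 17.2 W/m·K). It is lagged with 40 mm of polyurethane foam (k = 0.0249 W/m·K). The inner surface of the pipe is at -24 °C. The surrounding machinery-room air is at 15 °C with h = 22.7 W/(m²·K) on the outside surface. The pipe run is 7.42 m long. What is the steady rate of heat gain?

Q ≈ 60.1 W

For a radial system each layer contributes R = ln(r_out/r_in)/(2πkL); films add R = 1/(hA).
R_stainless steel pipe wall = ln(36.6/30)/(2π×17.2×7.42) = 2.48×10^-4 K/W
R_polyurethane foam = ln(76.6/36.6)/(2π×0.0249×7.42) = 0.6362 K/W
R_outer film = 1/(h_o·2πr_oL) = 1/(22.7×2π×0.0766×7.42) = 0.01234 K/W
R_total = 0.6488 K/W
Q = ΔT/R_total = 39/0.6488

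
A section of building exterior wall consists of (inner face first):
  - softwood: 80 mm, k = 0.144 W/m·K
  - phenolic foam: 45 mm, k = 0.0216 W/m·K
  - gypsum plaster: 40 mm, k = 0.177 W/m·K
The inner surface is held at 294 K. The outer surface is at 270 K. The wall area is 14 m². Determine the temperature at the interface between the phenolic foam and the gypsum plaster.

Treating each layer as a thermal resistance in series:
R_softwood = L/(kA) = 0.08/(0.144×14) = 0.03968 K/W
R_phenolic foam = L/(kA) = 0.045/(0.0216×14) = 0.1488 K/W
R_gypsum plaster = L/(kA) = 0.04/(0.177×14) = 0.01614 K/W
R_total = 0.2046 K/W;  Q = ΔT/R_total = 24/0.2046 = 117.3 W
T_interface = T_inner − Q·ΣR(inner→interface) = 294 − 117×0.1885

T ≈ 272 K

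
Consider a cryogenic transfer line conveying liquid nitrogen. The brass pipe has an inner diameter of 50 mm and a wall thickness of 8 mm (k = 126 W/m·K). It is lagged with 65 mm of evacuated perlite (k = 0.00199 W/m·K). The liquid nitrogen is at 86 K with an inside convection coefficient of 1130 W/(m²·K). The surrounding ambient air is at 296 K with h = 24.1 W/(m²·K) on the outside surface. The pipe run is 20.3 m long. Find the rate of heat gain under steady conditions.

For a radial system each layer contributes R = ln(r_out/r_in)/(2πkL); films add R = 1/(hA).
R_inner film = 1/(h_i·2πr₁L) = 1/(1130×2π×0.025×20.3) = 2.775×10^-4 K/W
R_brass pipe wall = ln(33/25)/(2π×126×20.3) = 1.728×10^-5 K/W
R_evacuated perlite = ln(98/33)/(2π×0.00199×20.3) = 4.288 K/W
R_outer film = 1/(h_o·2πr_oL) = 1/(24.1×2π×0.098×20.3) = 0.00332 K/W
R_total = 4.292 K/W
Q = ΔT/R_total = 210/4.292

Q ≈ 48.9 W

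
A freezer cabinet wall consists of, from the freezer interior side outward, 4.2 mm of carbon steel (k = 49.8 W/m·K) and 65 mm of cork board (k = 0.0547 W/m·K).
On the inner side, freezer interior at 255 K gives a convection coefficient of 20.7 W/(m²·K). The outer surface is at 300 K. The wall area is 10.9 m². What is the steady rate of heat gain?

Series thermal resistances:
R_inner film = 1/(h_i·A) = 1/(20.7×10.9) = 0.004432 K/W
R_carbon steel = L/(kA) = 0.0042/(49.8×10.9) = 7.737×10^-6 K/W
R_cork board = L/(kA) = 0.065/(0.0547×10.9) = 0.109 K/W
R_total = 0.1135 K/W
Q = ΔT / R_total = 45 / 0.1135

Q ≈ 397 W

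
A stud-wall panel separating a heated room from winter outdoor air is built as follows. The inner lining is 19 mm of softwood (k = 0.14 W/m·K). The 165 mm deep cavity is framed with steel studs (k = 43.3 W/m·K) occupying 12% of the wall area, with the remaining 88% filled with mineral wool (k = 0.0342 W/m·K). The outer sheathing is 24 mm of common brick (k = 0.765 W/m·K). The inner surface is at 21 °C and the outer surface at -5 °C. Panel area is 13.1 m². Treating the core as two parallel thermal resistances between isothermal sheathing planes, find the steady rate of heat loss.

Q ≈ 1710 W

Sheathing layers in series; stud and cavity paths in parallel between them.
R_inner = 0.019/(0.14×13.1) = 0.01036 K/W
R_stud  = 0.165/(43.3×0.12×13.1) = 0.002424 K/W
R_cav   = 0.165/(0.0342×0.88×13.1) = 0.4185 K/W
1/R_core = 1/R_stud + 1/R_cav → R_core = 0.00241 K/W
R_outer = 0.024/(0.765×13.1) = 0.002395 K/W
R_total = 0.01516 K/W
Q = ΔT/R_total = 26/0.01516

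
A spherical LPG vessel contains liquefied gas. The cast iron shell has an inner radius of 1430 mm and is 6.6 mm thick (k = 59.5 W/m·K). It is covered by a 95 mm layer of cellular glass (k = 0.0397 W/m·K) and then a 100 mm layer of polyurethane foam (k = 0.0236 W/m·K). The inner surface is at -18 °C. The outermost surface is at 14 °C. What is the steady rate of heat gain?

Q ≈ 144 W

For a spherical shell R = (1/r₁ − 1/r₂)/(4πk); film R = 1/(h·4πr²). In series:
R_cast iron shell = (1/1.43 − 1/1.4366)/(4π×59.5) = 4.297×10^-6 K/W
R_cellular glass = (1/1.4366 − 1/1.5316)/(4π×0.0397) = 0.08655 K/W
R_polyurethane foam = (1/1.5316 − 1/1.6316)/(4π×0.0236) = 0.1349 K/W
R_total = 0.2215 K/W
Q = ΔT/R_total = 32/0.2215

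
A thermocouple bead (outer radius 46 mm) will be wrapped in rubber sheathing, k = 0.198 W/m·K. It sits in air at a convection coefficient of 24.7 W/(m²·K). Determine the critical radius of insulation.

r_cr ≈ 16 mm

For a sphere r_cr = 2k/h = 2×0.198/24.7
r_cr = 16 mm; since the bare radius (46 mm) is above r_cr, any added insulation will reduce heat loss.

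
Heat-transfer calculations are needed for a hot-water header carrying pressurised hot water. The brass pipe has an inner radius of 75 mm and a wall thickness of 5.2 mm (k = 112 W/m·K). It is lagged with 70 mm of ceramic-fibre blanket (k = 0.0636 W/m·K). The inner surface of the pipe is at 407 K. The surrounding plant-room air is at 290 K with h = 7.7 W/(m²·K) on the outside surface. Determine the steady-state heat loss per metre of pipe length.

q′ ≈ 68.5 W/m

Cylindrical conduction, so R = ln(r₂/r₁)/(2πkL) per layer, in series:
R_brass pipe wall = ln(80.2/75)/(2π×112×1) = 9.526×10^-5 K/W
R_ceramic-fibre blanket = ln(150.2/80.2)/(2π×0.0636×1) = 1.57 K/W
R_outer film = 1/(h_o·2πr_oL) = 1/(7.7×2π×0.1502×1) = 0.1376 K/W
R_total = 1.708 K/W
Q = ΔT/R_total = 117/1.708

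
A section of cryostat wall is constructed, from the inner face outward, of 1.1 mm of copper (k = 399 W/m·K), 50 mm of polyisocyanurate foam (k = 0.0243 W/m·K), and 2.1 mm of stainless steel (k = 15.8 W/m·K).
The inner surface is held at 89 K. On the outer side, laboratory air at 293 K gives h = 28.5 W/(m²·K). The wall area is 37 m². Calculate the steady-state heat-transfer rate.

Thermal resistances in series:
R_copper = L/(kA) = 0.0011/(399×37) = 7.451×10^-8 K/W
R_polyisocyanurate foam = L/(kA) = 0.05/(0.0243×37) = 0.05561 K/W
R_stainless steel = L/(kA) = 0.0021/(15.8×37) = 3.592×10^-6 K/W
R_outer film = 1/(h_o·A) = 1/(28.5×37) = 9.483×10^-4 K/W
R_total = 0.05656 K/W
Q = ΔT / R_total = 204 / 0.05656

Q ≈ 3610 W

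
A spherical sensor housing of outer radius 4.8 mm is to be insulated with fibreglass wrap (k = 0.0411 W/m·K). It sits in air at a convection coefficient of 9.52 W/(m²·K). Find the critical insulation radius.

r_cr ≈ 8.63 mm

For a sphere r_cr = 2k/h = 2×0.0411/9.52
r_cr = 8.63 mm; since the bare radius (4.8 mm) is below r_cr, adding a thin layer of insulation will *increase* heat loss.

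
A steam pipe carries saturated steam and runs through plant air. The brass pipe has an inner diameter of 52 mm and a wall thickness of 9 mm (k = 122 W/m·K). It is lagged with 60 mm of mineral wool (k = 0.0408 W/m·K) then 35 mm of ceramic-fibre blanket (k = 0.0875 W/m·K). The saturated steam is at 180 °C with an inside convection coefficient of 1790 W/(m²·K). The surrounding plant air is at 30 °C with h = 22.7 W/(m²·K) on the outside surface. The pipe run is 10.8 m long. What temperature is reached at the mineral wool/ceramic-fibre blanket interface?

T ≈ 50.7 °C

For a radial system each layer contributes R = ln(r_out/r_in)/(2πkL); films add R = 1/(hA).
R_inner film = 1/(h_i·2πr₁L) = 1/(1790×2π×0.026×10.8) = 3.166×10^-4 K/W
R_brass pipe wall = ln(35/26)/(2π×122×10.8) = 3.591×10^-5 K/W
R_mineral wool = ln(95/35)/(2π×0.0408×10.8) = 0.3607 K/W
R_ceramic-fibre blanket = ln(130/95)/(2π×0.0875×10.8) = 0.05283 K/W
R_outer film = 1/(h_o·2πr_oL) = 1/(22.7×2π×0.13×10.8) = 0.004994 K/W
R_total = 0.4188 K/W
Q = ΔT/R_total = 150/0.4188
Q = 358 W
T_interface = T_inner − Q·ΣR(inner→interface) = 180 − 358×0.361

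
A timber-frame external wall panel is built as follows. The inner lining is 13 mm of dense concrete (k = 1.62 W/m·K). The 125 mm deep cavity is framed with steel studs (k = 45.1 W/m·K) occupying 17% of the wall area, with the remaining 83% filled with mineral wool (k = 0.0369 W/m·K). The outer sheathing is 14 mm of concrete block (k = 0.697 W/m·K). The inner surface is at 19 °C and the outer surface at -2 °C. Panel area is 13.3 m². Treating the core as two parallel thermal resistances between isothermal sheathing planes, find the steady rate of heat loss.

Q ≈ 6300 W

Sheathing layers in series; stud and cavity paths in parallel between them.
R_inner = 0.013/(1.62×13.3) = 6.034×10^-4 K/W
R_stud  = 0.125/(45.1×0.17×13.3) = 0.001226 K/W
R_cav   = 0.125/(0.0369×0.83×13.3) = 0.3069 K/W
1/R_core = 1/R_stud + 1/R_cav → R_core = 0.001221 K/W
R_outer = 0.014/(0.697×13.3) = 0.00151 K/W
R_total = 0.003335 K/W
Q = ΔT/R_total = 21/0.003335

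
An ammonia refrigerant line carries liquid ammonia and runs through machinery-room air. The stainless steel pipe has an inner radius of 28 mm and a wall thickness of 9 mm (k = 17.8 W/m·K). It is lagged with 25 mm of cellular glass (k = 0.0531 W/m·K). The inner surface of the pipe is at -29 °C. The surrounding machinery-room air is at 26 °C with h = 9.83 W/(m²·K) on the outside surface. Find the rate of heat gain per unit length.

q′ ≈ 30.4 W/m

Radial resistances (cylindrical: R_cond = ln(r_o/r_i)/(2πkL), R_conv = 1/(h·2πrL)):
R_stainless steel pipe wall = ln(37/28)/(2π×17.8×1) = 0.002492 K/W
R_cellular glass = ln(62/37)/(2π×0.0531×1) = 1.547 K/W
R_outer film = 1/(h_o·2πr_oL) = 1/(9.83×2π×0.062×1) = 0.2611 K/W
R_total = 1.811 K/W
Q = ΔT/R_total = 55/1.811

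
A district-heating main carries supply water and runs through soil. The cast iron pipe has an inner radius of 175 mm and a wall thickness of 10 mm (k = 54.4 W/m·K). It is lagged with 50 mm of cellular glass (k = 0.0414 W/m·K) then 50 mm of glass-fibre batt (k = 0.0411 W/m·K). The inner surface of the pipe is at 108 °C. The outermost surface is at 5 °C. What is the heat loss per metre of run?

q′ ≈ 61.8 W/m

Cylindrical conduction, so R = ln(r₂/r₁)/(2πkL) per layer, in series:
R_cast iron pipe wall = ln(185/175)/(2π×54.4×1) = 1.626×10^-4 K/W
R_cellular glass = ln(235/185)/(2π×0.0414×1) = 0.9197 K/W
R_glass-fibre batt = ln(285/235)/(2π×0.0411×1) = 0.747 K/W
R_total = 1.667 K/W
Q = ΔT/R_total = 103/1.667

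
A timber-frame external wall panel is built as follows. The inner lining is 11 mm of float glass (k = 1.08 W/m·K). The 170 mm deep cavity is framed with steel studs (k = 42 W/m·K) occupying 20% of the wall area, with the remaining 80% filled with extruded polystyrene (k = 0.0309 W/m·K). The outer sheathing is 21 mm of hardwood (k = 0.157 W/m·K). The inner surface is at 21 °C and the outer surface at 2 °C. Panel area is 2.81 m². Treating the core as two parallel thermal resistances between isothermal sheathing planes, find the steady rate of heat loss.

Q ≈ 325 W

Sheathing layers in series; stud and cavity paths in parallel between them.
R_inner = 0.011/(1.08×2.81) = 0.003625 K/W
R_stud  = 0.17/(42×0.2×2.81) = 0.007202 K/W
R_cav   = 0.17/(0.0309×0.8×2.81) = 2.447 K/W
1/R_core = 1/R_stud + 1/R_cav → R_core = 0.007181 K/W
R_outer = 0.021/(0.157×2.81) = 0.0476 K/W
R_total = 0.05841 K/W
Q = ΔT/R_total = 19/0.05841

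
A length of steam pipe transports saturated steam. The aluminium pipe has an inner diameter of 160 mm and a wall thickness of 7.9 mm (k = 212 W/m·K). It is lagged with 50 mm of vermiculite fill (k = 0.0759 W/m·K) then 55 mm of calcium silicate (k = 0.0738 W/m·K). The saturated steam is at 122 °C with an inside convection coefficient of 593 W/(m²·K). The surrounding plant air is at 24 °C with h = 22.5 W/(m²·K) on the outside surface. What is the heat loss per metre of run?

For a radial system each layer contributes R = ln(r_out/r_in)/(2πkL); films add R = 1/(hA).
R_inner film = 1/(h_i·2πr₁L) = 1/(593×2π×0.08×1) = 0.003355 K/W
R_aluminium pipe wall = ln(87.9/80)/(2π×212×1) = 7.07×10^-5 K/W
R_vermiculite fill = ln(137.9/87.9)/(2π×0.0759×1) = 0.9443 K/W
R_calcium silicate = ln(192.9/137.9)/(2π×0.0738×1) = 0.7238 K/W
R_outer film = 1/(h_o·2πr_oL) = 1/(22.5×2π×0.1929×1) = 0.03667 K/W
R_total = 1.708 K/W
Q = ΔT/R_total = 98/1.708

q′ ≈ 57.4 W/m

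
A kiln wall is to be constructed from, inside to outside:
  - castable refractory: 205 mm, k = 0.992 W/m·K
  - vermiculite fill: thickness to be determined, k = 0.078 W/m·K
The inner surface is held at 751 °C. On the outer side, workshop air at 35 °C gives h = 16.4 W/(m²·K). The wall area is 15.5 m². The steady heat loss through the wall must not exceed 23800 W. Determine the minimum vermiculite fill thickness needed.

Thermal resistances in series:
R_castable refractory = L/(kA) = 0.205/(0.992×15.5) = 0.01333 K/W
R_outer film = 1/(h_o·A) = 1/(16.4×15.5) = 0.003934 K/W
Sum of the known resistances R_other = 0.01727 K/W
Required total resistance R_tot = ΔT/Q_allow = 716/23800 = 0.03008 K/W
R_vermiculite fill = R_tot − R_other = 0.01282 K/W
L = R·k·A = 0.01282×0.078×15.5

L ≈ 15.5 mm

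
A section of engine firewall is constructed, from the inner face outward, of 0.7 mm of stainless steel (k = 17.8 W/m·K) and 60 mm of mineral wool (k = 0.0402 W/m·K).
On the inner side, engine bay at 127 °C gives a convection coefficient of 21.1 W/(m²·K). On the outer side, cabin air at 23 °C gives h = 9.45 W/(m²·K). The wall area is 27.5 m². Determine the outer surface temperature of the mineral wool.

Series thermal resistances:
R_inner film = 1/(h_i·A) = 1/(21.1×27.5) = 0.001723 K/W
R_stainless steel = L/(kA) = 0.0007/(17.8×27.5) = 1.43×10^-6 K/W
R_mineral wool = L/(kA) = 0.06/(0.0402×27.5) = 0.05427 K/W
R_outer film = 1/(h_o·A) = 1/(9.45×27.5) = 0.003848 K/W
R_total = 0.05985 K/W;  Q = ΔT/R_total = 104/0.05985 = 1738 W
T_interface = T_inner − Q·ΣR(inner→interface) = 127 − 1740×0.056

T ≈ 29.7 °C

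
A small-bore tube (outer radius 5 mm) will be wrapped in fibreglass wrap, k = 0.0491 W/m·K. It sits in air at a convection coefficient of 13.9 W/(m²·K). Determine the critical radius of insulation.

For a cylinder r_cr = k/h = 0.0491/13.9
r_cr = 3.53 mm; since the bare radius (5 mm) is above r_cr, any added insulation will reduce heat loss.

r_cr ≈ 3.53 mm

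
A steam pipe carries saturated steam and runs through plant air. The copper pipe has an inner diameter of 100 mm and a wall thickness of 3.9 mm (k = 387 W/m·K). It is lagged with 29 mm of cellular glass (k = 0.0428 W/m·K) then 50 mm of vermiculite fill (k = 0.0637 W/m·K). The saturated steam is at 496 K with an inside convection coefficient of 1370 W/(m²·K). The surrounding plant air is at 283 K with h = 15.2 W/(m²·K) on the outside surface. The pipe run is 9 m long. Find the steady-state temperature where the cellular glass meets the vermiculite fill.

Cylindrical conduction, so R = ln(r₂/r₁)/(2πkL) per layer, in series:
R_inner film = 1/(h_i·2πr₁L) = 1/(1370×2π×0.05×9) = 2.582×10^-4 K/W
R_copper pipe wall = ln(53.9/50)/(2π×387×9) = 3.432×10^-6 K/W
R_cellular glass = ln(82.9/53.9)/(2π×0.0428×9) = 0.1779 K/W
R_vermiculite fill = ln(132.9/82.9)/(2π×0.0637×9) = 0.131 K/W
R_outer film = 1/(h_o·2πr_oL) = 1/(15.2×2π×0.1329×9) = 0.008754 K/W
R_total = 0.3179 K/W
Q = ΔT/R_total = 213/0.3179
Q = 670 W
T_interface = T_inner − Q·ΣR(inner→interface) = 496 − 670×0.1781

T ≈ 377 K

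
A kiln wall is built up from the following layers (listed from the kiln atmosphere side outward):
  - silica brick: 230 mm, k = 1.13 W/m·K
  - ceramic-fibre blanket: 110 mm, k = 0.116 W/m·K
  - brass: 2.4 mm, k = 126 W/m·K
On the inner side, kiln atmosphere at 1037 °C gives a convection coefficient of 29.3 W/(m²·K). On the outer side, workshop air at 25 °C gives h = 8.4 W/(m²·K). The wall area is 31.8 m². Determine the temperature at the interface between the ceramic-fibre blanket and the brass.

Model the wall as resistances in series:
R_inner film = 1/(h_i·A) = 1/(29.3×31.8) = 0.001073 K/W
R_silica brick = L/(kA) = 0.23/(1.13×31.8) = 0.006401 K/W
R_ceramic-fibre blanket = L/(kA) = 0.11/(0.116×31.8) = 0.02982 K/W
R_brass = L/(kA) = 0.0024/(126×31.8) = 5.99×10^-7 K/W
R_outer film = 1/(h_o·A) = 1/(8.4×31.8) = 0.003744 K/W
R_total = 0.04104 K/W;  Q = ΔT/R_total = 1012/0.04104 = 24660 W
T_interface = T_inner − Q·ΣR(inner→interface) = 1037 − 24700×0.03729

T ≈ 117 °C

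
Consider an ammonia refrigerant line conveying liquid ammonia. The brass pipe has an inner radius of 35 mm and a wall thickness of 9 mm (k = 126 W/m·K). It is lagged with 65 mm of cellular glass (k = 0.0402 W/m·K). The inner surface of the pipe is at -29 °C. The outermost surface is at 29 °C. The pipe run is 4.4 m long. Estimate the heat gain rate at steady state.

Cylindrical conduction, so R = ln(r₂/r₁)/(2πkL) per layer, in series:
R_brass pipe wall = ln(44/35)/(2π×126×4.4) = 6.569×10^-5 K/W
R_cellular glass = ln(109/44)/(2π×0.0402×4.4) = 0.8163 K/W
R_total = 0.8163 K/W
Q = ΔT/R_total = 58/0.8163

Q ≈ 71.1 W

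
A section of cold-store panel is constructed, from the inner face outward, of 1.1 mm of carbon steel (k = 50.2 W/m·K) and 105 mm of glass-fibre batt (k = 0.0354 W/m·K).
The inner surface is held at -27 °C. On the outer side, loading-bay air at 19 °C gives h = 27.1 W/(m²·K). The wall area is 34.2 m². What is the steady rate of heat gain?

Series thermal resistances:
R_carbon steel = L/(kA) = 0.0011/(50.2×34.2) = 6.407×10^-7 K/W
R_glass-fibre batt = L/(kA) = 0.105/(0.0354×34.2) = 0.08673 K/W
R_outer film = 1/(h_o·A) = 1/(27.1×34.2) = 0.001079 K/W
R_total = 0.08781 K/W
Q = ΔT / R_total = 46 / 0.08781

Q ≈ 524 W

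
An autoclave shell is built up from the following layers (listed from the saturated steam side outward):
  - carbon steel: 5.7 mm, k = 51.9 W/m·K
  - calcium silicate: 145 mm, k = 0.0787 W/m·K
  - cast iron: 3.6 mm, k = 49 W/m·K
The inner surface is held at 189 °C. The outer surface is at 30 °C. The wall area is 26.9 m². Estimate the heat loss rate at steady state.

Q ≈ 2320 W

Model the wall as resistances in series:
R_carbon steel = L/(kA) = 0.0057/(51.9×26.9) = 4.083×10^-6 K/W
R_calcium silicate = L/(kA) = 0.145/(0.0787×26.9) = 0.06849 K/W
R_cast iron = L/(kA) = 0.0036/(49×26.9) = 2.731×10^-6 K/W
R_total = 0.0685 K/W
Q = ΔT / R_total = 159 / 0.0685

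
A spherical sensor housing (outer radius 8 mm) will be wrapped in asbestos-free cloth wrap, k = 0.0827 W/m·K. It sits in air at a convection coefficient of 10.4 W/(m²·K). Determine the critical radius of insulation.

For a sphere r_cr = 2k/h = 2×0.0827/10.4
r_cr = 15.9 mm; since the bare radius (8 mm) is below r_cr, adding a thin layer of insulation will *increase* heat loss.

r_cr ≈ 15.9 mm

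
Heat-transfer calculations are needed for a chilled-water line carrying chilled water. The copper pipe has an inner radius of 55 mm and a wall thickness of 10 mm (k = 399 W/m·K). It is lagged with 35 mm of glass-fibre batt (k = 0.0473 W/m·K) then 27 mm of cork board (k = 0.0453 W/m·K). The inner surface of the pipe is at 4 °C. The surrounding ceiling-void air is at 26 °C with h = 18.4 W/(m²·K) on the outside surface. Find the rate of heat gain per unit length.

q′ ≈ 9.33 W/m

Per-layer cylindrical resistances, series-summed:
R_copper pipe wall = ln(65/55)/(2π×399×1) = 6.664×10^-5 K/W
R_glass-fibre batt = ln(100/65)/(2π×0.0473×1) = 1.449 K/W
R_cork board = ln(127/100)/(2π×0.0453×1) = 0.8398 K/W
R_outer film = 1/(h_o·2πr_oL) = 1/(18.4×2π×0.127×1) = 0.06811 K/W
R_total = 2.357 K/W
Q = ΔT/R_total = 22/2.357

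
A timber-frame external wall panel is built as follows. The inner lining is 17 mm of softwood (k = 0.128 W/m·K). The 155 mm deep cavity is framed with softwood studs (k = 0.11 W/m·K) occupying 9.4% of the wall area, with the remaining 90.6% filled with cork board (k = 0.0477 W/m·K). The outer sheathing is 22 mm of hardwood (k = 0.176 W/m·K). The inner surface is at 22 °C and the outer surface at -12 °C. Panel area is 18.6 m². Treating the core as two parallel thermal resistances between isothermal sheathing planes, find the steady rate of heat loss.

Sheathing layers in series; stud and cavity paths in parallel between them.
R_inner = 0.017/(0.128×18.6) = 0.00714 K/W
R_stud  = 0.155/(0.11×0.094×18.6) = 0.8059 K/W
R_cav   = 0.155/(0.0477×0.906×18.6) = 0.1928 K/W
1/R_core = 1/R_stud + 1/R_cav → R_core = 0.1556 K/W
R_outer = 0.022/(0.176×18.6) = 0.00672 K/W
R_total = 0.1695 K/W
Q = ΔT/R_total = 34/0.1695

Q ≈ 201 W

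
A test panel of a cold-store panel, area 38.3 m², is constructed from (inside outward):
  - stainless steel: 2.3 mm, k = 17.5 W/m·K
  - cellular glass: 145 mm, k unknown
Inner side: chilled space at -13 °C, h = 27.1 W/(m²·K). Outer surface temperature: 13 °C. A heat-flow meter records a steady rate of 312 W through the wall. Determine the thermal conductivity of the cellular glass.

k ≈ 0.046 W/(m·K)

Treating each layer as a thermal resistance in series:
R_inner film = 1/(h_i·A) = 1/(27.1×38.3) = 9.635×10^-4 K/W
R_stainless steel = L/(kA) = 0.0023/(17.5×38.3) = 3.432×10^-6 K/W
Sum of known resistances R_other = 9.669×10^-4 K/W
Total R = ΔT/Q = 26/312 = 0.08333 K/W
R_cellular glass = R_total − R_other = 0.08237 K/W
k = L/(R·A) = 0.145/(0.08237×38.3)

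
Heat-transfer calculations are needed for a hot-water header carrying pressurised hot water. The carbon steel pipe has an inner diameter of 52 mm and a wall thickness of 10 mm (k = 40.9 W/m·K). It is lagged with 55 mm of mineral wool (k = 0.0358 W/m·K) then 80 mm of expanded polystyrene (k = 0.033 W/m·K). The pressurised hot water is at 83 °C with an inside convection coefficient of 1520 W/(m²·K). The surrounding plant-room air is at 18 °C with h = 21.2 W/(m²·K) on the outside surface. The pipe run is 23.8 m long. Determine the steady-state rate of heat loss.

Q ≈ 214 W

For a radial system each layer contributes R = ln(r_out/r_in)/(2πkL); films add R = 1/(hA).
R_inner film = 1/(h_i·2πr₁L) = 1/(1520×2π×0.026×23.8) = 1.692×10^-4 K/W
R_carbon steel pipe wall = ln(36/26)/(2π×40.9×23.8) = 5.321×10^-5 K/W
R_mineral wool = ln(91/36)/(2π×0.0358×23.8) = 0.1732 K/W
R_expanded polystyrene = ln(171/91)/(2π×0.033×23.8) = 0.1278 K/W
R_outer film = 1/(h_o·2πr_oL) = 1/(21.2×2π×0.171×23.8) = 0.001845 K/W
R_total = 0.3031 K/W
Q = ΔT/R_total = 65/0.3031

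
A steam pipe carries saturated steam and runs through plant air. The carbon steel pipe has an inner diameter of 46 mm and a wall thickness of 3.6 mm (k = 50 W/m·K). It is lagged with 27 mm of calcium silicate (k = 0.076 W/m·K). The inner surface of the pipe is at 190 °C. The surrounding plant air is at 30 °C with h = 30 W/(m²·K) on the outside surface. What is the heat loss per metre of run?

q′ ≈ 102 W/m

Per-layer cylindrical resistances, series-summed:
R_carbon steel pipe wall = ln(26.6/23)/(2π×50×1) = 4.629×10^-4 K/W
R_calcium silicate = ln(53.6/26.6)/(2π×0.076×1) = 1.467 K/W
R_outer film = 1/(h_o·2πr_oL) = 1/(30×2π×0.0536×1) = 0.09898 K/W
R_total = 1.567 K/W
Q = ΔT/R_total = 160/1.567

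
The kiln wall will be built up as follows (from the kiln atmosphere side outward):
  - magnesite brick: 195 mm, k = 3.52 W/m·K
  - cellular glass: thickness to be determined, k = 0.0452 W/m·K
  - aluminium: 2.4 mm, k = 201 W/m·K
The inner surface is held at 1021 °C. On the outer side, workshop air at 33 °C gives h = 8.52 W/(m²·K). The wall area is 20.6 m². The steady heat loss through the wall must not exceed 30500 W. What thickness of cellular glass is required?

L ≈ 22.4 mm

Series thermal resistances:
R_magnesite brick = L/(kA) = 0.195/(3.52×20.6) = 0.002689 K/W
R_aluminium = L/(kA) = 0.0024/(201×20.6) = 5.796×10^-7 K/W
R_outer film = 1/(h_o·A) = 1/(8.52×20.6) = 0.005698 K/W
Sum of the known resistances R_other = 0.008387 K/W
Required total resistance R_tot = ΔT/Q_allow = 988/30500 = 0.03239 K/W
R_cellular glass = R_tot − R_other = 0.02401 K/W
L = R·k·A = 0.02401×0.0452×20.6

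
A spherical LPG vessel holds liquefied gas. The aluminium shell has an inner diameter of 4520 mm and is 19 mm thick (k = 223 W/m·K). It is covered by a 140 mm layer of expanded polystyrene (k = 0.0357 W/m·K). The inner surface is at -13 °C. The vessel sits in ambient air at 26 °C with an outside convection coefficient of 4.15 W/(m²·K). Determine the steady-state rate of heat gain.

Q ≈ 651 W

Radial (spherical) resistances in series:
R_aluminium shell = (1/2.26 − 1/2.279)/(4π×223) = 1.316×10^-6 K/W
R_expanded polystyrene = (1/2.279 − 1/2.419)/(4π×0.0357) = 0.05661 K/W
R_outer film = 1/(h·4πr_o²) = 1/(4.15×4π×2.419²) = 0.003277 K/W
R_total = 0.05989 K/W
Q = ΔT/R_total = 39/0.05989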